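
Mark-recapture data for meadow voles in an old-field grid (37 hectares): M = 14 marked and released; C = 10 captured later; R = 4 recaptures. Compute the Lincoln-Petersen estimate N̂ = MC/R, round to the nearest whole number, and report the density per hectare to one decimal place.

N̂ = 14·10/4 = 140/4 = 35
Density = N̂ / area = 35 / 37 ≈ 0.946 → 0.9 per hectare

density ≈ 0.9 meadow voles per hectare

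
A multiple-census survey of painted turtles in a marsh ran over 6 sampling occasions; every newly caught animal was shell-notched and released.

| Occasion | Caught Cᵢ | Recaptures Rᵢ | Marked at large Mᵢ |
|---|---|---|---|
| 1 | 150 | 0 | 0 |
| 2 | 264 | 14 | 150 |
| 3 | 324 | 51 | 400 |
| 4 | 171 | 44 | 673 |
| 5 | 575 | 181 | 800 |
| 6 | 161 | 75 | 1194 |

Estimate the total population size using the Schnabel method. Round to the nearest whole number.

N ≈ 2566

Σ MᵢCᵢ = 0·150 + 150·264 + 400·324 + 673·171 + 800·575 + 1194·161 = 0 + 39600 + 129600 + 115083 + 460000 + 192234 = 936517
Σ Rᵢ = 0 + 14 + 51 + 44 + 181 + 75 = 365
N̂ = 936517 / 365 ≈ 2565.8 → 2566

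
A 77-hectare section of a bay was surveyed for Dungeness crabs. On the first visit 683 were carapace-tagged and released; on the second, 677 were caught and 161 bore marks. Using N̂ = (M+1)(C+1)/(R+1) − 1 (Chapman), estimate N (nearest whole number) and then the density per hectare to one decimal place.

N̂ = 684·678/162 − 1 = 463752/162 − 1 ≈ 2861.7 → 2862
Density = N̂ / area = 2862 / 77 ≈ 37.17 → 37.2 per hectare

density ≈ 37.2 Dungeness crabs per hectare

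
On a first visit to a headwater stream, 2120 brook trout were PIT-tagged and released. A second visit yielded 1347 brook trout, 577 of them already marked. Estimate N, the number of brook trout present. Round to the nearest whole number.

The marked fraction in the recapture sample should equal the marked fraction in the population: 577/1347 = 2120/N.
N = (2120 × 1347) / 577 = 2855640 / 577 ≈ 4949.1 → 4949

N ≈ 4949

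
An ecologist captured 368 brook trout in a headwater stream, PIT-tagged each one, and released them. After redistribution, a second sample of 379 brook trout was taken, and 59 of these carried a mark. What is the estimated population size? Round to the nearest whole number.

N ≈ 2364

N = (368 × 379) / 59 = 139472 / 59 ≈ 2363.9 → 2364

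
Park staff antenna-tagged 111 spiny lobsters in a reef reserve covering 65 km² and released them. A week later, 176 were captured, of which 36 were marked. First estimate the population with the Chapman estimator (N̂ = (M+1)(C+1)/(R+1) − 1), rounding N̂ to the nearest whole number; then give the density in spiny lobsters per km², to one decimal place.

density ≈ 8.2 spiny lobsters per km²

N̂ = 112·177/37 − 1 = 19824/37 − 1 ≈ 534.8 → 535
Density = N̂ / area = 535 / 65 ≈ 8.23 → 8.2 per km²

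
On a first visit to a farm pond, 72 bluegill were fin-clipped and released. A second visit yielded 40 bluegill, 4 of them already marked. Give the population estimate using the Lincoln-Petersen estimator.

N = 720

Lincoln-Petersen assumes M/N = R/C, so N = M·C / R.
N = (72 × 40) / 4 = 2880 / 4 = 720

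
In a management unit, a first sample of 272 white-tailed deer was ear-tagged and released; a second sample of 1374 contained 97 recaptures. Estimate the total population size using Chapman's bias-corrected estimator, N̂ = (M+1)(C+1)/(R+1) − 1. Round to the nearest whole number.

N̂ = (272+1)(1374+1)/(97+1) − 1 = 273·1375/98 − 1
= 375375/98 − 1 ≈ 3830.4 − 1 ≈ 3829.4 → 3829

N ≈ 3829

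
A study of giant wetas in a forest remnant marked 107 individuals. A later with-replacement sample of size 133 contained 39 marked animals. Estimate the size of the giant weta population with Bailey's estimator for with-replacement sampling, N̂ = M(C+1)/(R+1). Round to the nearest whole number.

N̂ = 107·(133+1)/(39+1) = 107·134/40 = 14338/40 ≈ 358.4 → 358

N ≈ 358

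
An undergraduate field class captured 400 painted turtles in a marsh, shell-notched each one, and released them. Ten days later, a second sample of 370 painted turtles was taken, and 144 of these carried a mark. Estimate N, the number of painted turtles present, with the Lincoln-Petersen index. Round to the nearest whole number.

If marked individuals mix randomly, R/C ≈ M/N, giving N ≈ M·C/R.
N = (400 × 370) / 144 = 148000 / 144 ≈ 1027.8 → 1028

N ≈ 1028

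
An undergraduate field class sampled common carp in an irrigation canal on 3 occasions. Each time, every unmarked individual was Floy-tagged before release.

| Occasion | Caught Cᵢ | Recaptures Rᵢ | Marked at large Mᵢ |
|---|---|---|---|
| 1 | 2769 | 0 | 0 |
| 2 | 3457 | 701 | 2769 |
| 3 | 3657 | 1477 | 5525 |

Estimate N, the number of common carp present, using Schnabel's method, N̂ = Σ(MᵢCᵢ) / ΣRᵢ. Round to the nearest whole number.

N ≈ 13,672

Σ MᵢCᵢ = 0·2769 + 2769·3457 + 5525·3657 = 0 + 9572433 + 20204925 = 29777358
Σ Rᵢ = 0 + 701 + 1477 = 2178
N̂ = 29777358 / 2178 ≈ 13671.9 → 13672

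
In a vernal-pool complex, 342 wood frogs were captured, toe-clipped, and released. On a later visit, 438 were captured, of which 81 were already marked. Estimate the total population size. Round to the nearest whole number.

N = (342 × 438) / 81 = 149796 / 81 ≈ 1849.3 → 1849

N ≈ 1849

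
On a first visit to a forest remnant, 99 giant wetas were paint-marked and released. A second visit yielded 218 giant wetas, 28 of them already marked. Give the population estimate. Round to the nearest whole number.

Lincoln-Petersen assumes M/N = R/C, so N = M·C / R.
N = (99 × 218) / 28 = 21582 / 28 ≈ 770.8 → 771

N ≈ 771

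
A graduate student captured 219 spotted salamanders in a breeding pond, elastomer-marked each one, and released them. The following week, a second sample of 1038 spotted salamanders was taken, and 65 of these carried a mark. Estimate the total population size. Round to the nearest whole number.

N ≈ 3497

Lincoln-Petersen assumes M/N = R/C, so N = M·C / R.
N = (219 × 1038) / 65 = 227322 / 65 ≈ 3497.3 → 3497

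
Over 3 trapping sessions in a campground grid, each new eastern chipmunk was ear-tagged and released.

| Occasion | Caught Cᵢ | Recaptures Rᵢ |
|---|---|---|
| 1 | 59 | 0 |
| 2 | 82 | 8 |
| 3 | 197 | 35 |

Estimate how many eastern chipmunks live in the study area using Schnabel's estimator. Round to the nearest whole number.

Marked at large before each occasion: Mᵢ = Σⱼ<ᵢ (Cⱼ − Rⱼ) → M1=0, M2=59, M3=133
Σ MᵢCᵢ = 0·59 + 59·82 + 133·197 = 0 + 4838 + 26201 = 31039
Σ Rᵢ = 0 + 8 + 35 = 43
N̂ = 31039 / 43 ≈ 721.8 → 722

N ≈ 722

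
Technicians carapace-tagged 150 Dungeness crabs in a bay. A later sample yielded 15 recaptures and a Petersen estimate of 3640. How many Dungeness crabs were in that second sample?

C = 364

From N = M·C/R: C = N·R / M = 3640·15 / 150 = 54600 / 150 = 364.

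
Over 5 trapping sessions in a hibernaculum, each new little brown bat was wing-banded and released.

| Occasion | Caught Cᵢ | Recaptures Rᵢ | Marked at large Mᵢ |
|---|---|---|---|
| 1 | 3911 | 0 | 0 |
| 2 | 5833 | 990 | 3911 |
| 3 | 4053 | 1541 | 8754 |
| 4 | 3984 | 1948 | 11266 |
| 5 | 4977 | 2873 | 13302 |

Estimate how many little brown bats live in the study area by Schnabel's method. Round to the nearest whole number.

N ≈ 23,039

Σ MᵢCᵢ = 0·3911 + 3911·5833 + 8754·4053 + 11266·3984 + 13302·4977 = 0 + 22812863 + 35479962 + 44883744 + 66204054 = 169380623
Σ Rᵢ = 0 + 990 + 1541 + 1948 + 2873 = 7352
N̂ = 169380623 / 7352 ≈ 23038.7 → 23039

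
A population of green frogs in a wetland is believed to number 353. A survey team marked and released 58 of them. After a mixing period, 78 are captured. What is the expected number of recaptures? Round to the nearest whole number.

expected recaptures ≈ 13

The marked fraction of the population is 58/353, so in a sample of 78 expect C·(M/N) marked.
E[R] = 58 × 78 / 353 = 4524 / 353 ≈ 12.8 → 13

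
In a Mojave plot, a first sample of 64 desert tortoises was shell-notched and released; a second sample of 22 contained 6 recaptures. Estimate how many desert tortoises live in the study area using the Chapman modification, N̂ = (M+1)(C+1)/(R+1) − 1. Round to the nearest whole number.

N̂ = (64+1)(22+1)/(6+1) − 1 = 65·23/7 − 1
= 1495/7 − 1 ≈ 213.6 − 1 ≈ 212.6 → 213

N ≈ 213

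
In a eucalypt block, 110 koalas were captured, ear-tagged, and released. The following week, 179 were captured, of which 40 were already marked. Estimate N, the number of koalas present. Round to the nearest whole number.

N ≈ 492

The marked fraction in the recapture sample should equal the marked fraction in the population: 40/179 = 110/N.
N = (110 × 179) / 40 = 19690 / 40 ≈ 492.2 → 492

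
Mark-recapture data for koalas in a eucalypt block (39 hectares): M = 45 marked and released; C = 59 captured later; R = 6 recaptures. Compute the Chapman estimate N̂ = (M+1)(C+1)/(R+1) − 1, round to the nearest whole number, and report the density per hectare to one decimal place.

density ≈ 10.1 koalas per hectare

N̂ = 46·60/7 − 1 = 2760/7 − 1 ≈ 393.3 → 393
Density = N̂ / area = 393 / 39 ≈ 10.08 → 10.1 per hectare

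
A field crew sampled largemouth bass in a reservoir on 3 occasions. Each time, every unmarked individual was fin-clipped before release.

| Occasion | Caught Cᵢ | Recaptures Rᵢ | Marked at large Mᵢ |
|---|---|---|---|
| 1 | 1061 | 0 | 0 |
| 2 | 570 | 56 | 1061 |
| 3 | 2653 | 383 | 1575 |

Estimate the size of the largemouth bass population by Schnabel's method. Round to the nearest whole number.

N ≈ 10,896

Σ MᵢCᵢ = 0·1061 + 1061·570 + 1575·2653 = 0 + 604770 + 4178475 = 4783245
Σ Rᵢ = 0 + 56 + 383 = 439
N̂ = 4783245 / 439 ≈ 10895.8 → 10896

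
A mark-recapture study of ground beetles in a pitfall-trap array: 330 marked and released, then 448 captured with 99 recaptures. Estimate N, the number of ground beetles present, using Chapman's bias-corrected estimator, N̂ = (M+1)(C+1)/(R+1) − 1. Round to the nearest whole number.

N ≈ 1485

N̂ = (330+1)(448+1)/(99+1) − 1 = 331·449/100 − 1
= 148619/100 − 1 ≈ 1486.2 − 1 ≈ 1485.2 → 1485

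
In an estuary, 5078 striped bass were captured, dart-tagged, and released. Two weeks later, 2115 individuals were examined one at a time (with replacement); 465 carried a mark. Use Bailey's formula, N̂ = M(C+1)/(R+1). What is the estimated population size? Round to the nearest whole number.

N ≈ 23,058

N̂ = 5078·(2115+1)/(465+1) = 5078·2116/466 = 10745048/466 ≈ 23058.0 → 23058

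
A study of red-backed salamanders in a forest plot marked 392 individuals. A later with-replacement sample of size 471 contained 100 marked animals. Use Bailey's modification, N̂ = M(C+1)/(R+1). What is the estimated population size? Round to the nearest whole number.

N ≈ 1832

N̂ = 392·(471+1)/(100+1) = 392·472/101 = 185024/101 ≈ 1831.9 → 1832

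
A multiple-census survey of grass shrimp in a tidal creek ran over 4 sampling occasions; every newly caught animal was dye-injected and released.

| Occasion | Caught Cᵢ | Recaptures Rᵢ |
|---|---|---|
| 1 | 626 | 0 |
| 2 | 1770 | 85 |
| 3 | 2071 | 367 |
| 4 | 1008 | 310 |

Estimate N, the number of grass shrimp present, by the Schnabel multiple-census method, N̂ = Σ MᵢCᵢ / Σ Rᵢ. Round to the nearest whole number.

Marked at large before each occasion: Mᵢ = Σⱼ<ᵢ (Cⱼ − Rⱼ) → M1=0, M2=626, M3=2311, M4=4015
Σ MᵢCᵢ = 0·626 + 626·1770 + 2311·2071 + 4015·1008 = 0 + 1108020 + 4786081 + 4047120 = 9941221
Σ Rᵢ = 0 + 85 + 367 + 310 = 762
N̂ = 9941221 / 762 ≈ 13046.2 → 13046

N ≈ 13,046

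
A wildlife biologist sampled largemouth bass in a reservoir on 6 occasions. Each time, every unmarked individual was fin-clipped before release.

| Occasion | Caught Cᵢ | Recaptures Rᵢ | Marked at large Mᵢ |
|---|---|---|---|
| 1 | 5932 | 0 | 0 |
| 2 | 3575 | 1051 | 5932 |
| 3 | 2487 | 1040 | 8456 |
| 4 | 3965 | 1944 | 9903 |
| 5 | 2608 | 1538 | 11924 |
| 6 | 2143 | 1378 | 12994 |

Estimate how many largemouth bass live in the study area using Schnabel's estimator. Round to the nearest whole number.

N ≈ 20,205

Σ MᵢCᵢ = 0·5932 + 5932·3575 + 8456·2487 + 9903·3965 + 11924·2608 + 12994·2143 = 0 + 21206900 + 21030072 + 39265395 + 31097792 + 27846142 = 140446301
Σ Rᵢ = 0 + 1051 + 1040 + 1944 + 1538 + 1378 = 6951
N̂ = 140446301 / 6951 ≈ 20205.2 → 20205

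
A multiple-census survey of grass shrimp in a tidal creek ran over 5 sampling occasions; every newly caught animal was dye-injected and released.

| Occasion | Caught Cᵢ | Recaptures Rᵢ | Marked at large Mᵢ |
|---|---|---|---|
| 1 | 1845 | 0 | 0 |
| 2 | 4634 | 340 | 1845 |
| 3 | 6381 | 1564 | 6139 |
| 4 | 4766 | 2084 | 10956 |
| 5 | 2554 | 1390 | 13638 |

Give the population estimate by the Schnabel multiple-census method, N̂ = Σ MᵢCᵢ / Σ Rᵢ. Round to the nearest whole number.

Σ MᵢCᵢ = 0·1845 + 1845·4634 + 6139·6381 + 10956·4766 + 13638·2554 = 0 + 8549730 + 39172959 + 52216296 + 34831452 = 134770437
Σ Rᵢ = 0 + 340 + 1564 + 2084 + 1390 = 5378
N̂ = 134770437 / 5378 ≈ 25059.6 → 25060

N ≈ 25,060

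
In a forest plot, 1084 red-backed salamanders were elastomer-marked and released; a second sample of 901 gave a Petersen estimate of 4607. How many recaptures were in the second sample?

R = 212

From N = M·C/R: R = M·C / N = 1084·901 / 4607 = 976684 / 4607 = 212.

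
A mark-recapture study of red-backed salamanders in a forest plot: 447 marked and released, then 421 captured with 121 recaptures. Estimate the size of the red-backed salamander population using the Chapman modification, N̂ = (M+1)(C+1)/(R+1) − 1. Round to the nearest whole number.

N̂ = (447+1)(421+1)/(121+1) − 1 = 448·422/122 − 1
= 189056/122 − 1 ≈ 1549.6 − 1 ≈ 1548.6 → 1549

N ≈ 1549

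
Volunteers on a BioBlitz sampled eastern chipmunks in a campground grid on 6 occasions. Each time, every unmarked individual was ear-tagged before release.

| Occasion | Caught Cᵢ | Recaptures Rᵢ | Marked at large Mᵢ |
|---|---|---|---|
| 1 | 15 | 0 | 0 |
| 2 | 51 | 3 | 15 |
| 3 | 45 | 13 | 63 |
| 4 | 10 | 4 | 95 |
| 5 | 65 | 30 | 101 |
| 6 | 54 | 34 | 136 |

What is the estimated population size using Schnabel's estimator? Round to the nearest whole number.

N ≈ 220

Σ MᵢCᵢ = 0·15 + 15·51 + 63·45 + 95·10 + 101·65 + 136·54 = 0 + 765 + 2835 + 950 + 6565 + 7344 = 18459
Σ Rᵢ = 0 + 3 + 13 + 4 + 30 + 34 = 84
N̂ = 18459 / 84 ≈ 219.8 → 220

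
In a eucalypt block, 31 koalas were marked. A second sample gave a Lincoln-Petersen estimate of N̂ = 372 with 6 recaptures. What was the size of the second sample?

From N = M·C/R: C = N·R / M = 372·6 / 31 = 2232 / 31 = 72.

C = 72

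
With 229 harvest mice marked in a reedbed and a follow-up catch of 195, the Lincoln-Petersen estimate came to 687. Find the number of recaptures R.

R = 65

From N = M·C/R: R = M·C / N = 229·195 / 687 = 44655 / 687 = 65.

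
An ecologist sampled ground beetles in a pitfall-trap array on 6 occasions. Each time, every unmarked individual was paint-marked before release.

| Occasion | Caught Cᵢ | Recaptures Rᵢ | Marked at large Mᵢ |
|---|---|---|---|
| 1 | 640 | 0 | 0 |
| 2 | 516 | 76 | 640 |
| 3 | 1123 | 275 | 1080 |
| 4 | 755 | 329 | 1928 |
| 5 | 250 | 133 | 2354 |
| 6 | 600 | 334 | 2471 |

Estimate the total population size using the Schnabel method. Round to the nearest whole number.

N ≈ 4420

Σ MᵢCᵢ = 0·640 + 640·516 + 1080·1123 + 1928·755 + 2354·250 + 2471·600 = 0 + 330240 + 1212840 + 1455640 + 588500 + 1482600 = 5069820
Σ Rᵢ = 0 + 76 + 275 + 329 + 133 + 334 = 1147
N̂ = 5069820 / 1147 ≈ 4420.1 → 4420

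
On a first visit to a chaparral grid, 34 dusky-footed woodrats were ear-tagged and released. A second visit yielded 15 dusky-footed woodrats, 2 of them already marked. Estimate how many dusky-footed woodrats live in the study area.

N = 255

The marked fraction in the recapture sample should equal the marked fraction in the population: 2/15 = 34/N.
N = (34 × 15) / 2 = 510 / 2 = 255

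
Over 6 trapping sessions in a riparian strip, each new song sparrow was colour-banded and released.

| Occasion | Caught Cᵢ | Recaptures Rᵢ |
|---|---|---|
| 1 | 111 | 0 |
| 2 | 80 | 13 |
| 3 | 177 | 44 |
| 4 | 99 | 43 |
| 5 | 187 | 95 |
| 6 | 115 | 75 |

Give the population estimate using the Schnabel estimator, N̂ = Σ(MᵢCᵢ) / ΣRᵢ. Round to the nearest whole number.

N ≈ 713

Marked at large before each occasion: Mᵢ = Σⱼ<ᵢ (Cⱼ − Rⱼ) → M1=0, M2=111, M3=178, M4=311, M5=367, M6=459
Σ MᵢCᵢ = 0·111 + 111·80 + 178·177 + 311·99 + 367·187 + 459·115 = 0 + 8880 + 31506 + 30789 + 68629 + 52785 = 192589
Σ Rᵢ = 0 + 13 + 44 + 43 + 95 + 75 = 270
N̂ = 192589 / 270 ≈ 713.3 → 713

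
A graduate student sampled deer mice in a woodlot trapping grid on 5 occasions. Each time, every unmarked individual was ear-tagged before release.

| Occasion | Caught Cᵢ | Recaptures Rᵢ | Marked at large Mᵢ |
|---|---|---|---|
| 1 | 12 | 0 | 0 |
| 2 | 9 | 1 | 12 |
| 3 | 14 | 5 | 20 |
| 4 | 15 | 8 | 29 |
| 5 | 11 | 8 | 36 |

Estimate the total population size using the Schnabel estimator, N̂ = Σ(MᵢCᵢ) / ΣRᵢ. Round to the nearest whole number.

Σ MᵢCᵢ = 0·12 + 12·9 + 20·14 + 29·15 + 36·11 = 0 + 108 + 280 + 435 + 396 = 1219
Σ Rᵢ = 0 + 1 + 5 + 8 + 8 = 22
N̂ = 1219 / 22 ≈ 55.4 → 55

N ≈ 55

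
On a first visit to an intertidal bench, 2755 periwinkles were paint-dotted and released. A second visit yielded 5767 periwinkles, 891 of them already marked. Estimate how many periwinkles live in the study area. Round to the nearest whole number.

N = (2755 × 5767) / 891 = 15888085 / 891 ≈ 17831.7 → 17832

N ≈ 17,832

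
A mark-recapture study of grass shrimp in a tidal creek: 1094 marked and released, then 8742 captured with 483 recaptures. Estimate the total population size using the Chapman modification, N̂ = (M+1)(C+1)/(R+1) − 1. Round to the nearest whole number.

N ≈ 19,779

N̂ = (1094+1)(8742+1)/(483+1) − 1 = 1095·8743/484 − 1
= 9573585/484 − 1 ≈ 19780.1 − 1 ≈ 19779.1 → 19779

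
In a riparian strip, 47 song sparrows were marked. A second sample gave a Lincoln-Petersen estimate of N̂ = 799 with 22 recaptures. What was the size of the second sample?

C = 374

From N = M·C/R: C = N·R / M = 799·22 / 47 = 17578 / 47 = 374.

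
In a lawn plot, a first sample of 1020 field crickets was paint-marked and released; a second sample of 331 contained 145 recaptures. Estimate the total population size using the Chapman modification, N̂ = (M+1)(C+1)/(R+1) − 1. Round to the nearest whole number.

N ≈ 2321

N̂ = (1020+1)(331+1)/(145+1) − 1 = 1021·332/146 − 1
= 338972/146 − 1 ≈ 2321.7 − 1 ≈ 2320.7 → 2321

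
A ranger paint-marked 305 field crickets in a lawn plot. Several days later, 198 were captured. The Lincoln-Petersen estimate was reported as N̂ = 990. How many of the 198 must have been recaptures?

R = 61

From N = M·C/R: R = M·C / N = 305·198 / 990 = 60390 / 990 = 61.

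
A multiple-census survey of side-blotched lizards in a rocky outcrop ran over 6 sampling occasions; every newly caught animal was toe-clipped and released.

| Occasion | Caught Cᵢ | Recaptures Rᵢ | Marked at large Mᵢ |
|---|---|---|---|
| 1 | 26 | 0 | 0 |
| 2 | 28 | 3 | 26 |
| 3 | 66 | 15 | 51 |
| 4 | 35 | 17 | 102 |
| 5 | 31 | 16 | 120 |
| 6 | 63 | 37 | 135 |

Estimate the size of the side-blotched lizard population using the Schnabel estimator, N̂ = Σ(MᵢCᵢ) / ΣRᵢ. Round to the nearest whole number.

Σ MᵢCᵢ = 0·26 + 26·28 + 51·66 + 102·35 + 120·31 + 135·63 = 0 + 728 + 3366 + 3570 + 3720 + 8505 = 19889
Σ Rᵢ = 0 + 3 + 15 + 17 + 16 + 37 = 88
N̂ = 19889 / 88 ≈ 226.0 → 226

N ≈ 226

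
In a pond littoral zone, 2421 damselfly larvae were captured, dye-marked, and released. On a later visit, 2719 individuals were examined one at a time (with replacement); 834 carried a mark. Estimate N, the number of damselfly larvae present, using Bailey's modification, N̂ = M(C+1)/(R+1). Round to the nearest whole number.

N ≈ 7886

N̂ = 2421·(2719+1)/(834+1) = 2421·2720/835 = 6585120/835 ≈ 7886.4 → 7886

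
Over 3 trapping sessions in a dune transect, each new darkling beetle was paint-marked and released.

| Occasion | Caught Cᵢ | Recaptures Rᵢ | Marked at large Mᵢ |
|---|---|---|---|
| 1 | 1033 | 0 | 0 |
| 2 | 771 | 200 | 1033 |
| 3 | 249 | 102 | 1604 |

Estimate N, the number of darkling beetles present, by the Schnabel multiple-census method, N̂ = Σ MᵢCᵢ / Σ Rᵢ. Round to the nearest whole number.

Σ MᵢCᵢ = 0·1033 + 1033·771 + 1604·249 = 0 + 796443 + 399396 = 1195839
Σ Rᵢ = 0 + 200 + 102 = 302
N̂ = 1195839 / 302 ≈ 3959.7 → 3960

N ≈ 3960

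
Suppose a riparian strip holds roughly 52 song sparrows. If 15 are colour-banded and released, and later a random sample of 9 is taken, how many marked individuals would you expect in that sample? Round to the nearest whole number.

The marked fraction of the population is 15/52, so in a sample of 9 expect C·(M/N) marked.
E[R] = 15 × 9 / 52 = 135 / 52 ≈ 2.6 → 3

expected recaptures ≈ 3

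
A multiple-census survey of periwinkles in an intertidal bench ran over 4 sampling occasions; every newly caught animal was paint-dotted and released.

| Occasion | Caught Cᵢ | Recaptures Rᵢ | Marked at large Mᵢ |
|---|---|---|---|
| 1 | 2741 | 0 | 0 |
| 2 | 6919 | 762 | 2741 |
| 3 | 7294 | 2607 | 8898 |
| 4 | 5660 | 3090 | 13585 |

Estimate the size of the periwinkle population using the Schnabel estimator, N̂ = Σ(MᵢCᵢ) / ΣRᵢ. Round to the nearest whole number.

N ≈ 24,889

Σ MᵢCᵢ = 0·2741 + 2741·6919 + 8898·7294 + 13585·5660 = 0 + 18964979 + 64902012 + 76891100 = 160758091
Σ Rᵢ = 0 + 762 + 2607 + 3090 = 6459
N̂ = 160758091 / 6459 ≈ 24889.0 → 24889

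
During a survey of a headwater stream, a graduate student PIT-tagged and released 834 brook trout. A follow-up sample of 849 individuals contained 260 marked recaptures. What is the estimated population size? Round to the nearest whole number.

Lincoln-Petersen assumes M/N = R/C, so N = M·C / R.
N = (834 × 849) / 260 = 708066 / 260 ≈ 2723.3 → 2723

N ≈ 2723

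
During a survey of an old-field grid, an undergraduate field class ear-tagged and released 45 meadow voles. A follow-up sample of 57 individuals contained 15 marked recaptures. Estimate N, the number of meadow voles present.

N = (45 × 57) / 15 = 2565 / 15 = 171

N = 171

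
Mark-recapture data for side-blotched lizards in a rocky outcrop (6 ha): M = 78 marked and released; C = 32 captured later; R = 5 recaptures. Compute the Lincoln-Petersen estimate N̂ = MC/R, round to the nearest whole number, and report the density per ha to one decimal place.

N̂ = 78·32/5 = 2496/5 ≈ 499.2 → 499
Density = N̂ / area = 499 / 6 ≈ 83.17 → 83.2 per ha

density ≈ 83.2 side-blotched lizards per ha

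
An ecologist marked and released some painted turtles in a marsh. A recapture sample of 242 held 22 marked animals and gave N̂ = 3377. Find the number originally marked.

From N = M·C/R: M = N·R / C = 3377·22 / 242 = 74294 / 242 = 307.

M = 307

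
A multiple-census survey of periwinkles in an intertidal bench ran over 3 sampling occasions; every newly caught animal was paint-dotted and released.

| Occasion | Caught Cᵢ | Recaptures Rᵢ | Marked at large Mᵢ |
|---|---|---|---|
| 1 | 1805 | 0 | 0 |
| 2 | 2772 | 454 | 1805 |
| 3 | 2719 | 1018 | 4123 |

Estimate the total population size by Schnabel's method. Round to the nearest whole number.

Σ MᵢCᵢ = 0·1805 + 1805·2772 + 4123·2719 = 0 + 5003460 + 11210437 = 16213897
Σ Rᵢ = 0 + 454 + 1018 = 1472
N̂ = 16213897 / 1472 ≈ 11014.9 → 11015

N ≈ 11,015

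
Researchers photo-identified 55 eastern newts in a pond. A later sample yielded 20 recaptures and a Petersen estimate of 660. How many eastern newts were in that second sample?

C = 240

From N = M·C/R: C = N·R / M = 660·20 / 55 = 13200 / 55 = 240.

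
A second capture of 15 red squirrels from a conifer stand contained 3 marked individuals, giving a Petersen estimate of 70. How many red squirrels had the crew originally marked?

M = 14

From N = M·C/R: M = N·R / C = 70·3 / 15 = 210 / 15 = 14.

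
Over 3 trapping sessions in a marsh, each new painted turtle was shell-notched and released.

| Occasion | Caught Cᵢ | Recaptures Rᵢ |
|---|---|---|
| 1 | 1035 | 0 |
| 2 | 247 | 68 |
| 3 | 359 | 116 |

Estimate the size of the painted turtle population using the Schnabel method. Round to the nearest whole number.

N ≈ 3758

Marked at large before each occasion: Mᵢ = Σⱼ<ᵢ (Cⱼ − Rⱼ) → M1=0, M2=1035, M3=1214
Σ MᵢCᵢ = 0·1035 + 1035·247 + 1214·359 = 0 + 255645 + 435826 = 691471
Σ Rᵢ = 0 + 68 + 116 = 184
N̂ = 691471 / 184 ≈ 3758.0 → 3758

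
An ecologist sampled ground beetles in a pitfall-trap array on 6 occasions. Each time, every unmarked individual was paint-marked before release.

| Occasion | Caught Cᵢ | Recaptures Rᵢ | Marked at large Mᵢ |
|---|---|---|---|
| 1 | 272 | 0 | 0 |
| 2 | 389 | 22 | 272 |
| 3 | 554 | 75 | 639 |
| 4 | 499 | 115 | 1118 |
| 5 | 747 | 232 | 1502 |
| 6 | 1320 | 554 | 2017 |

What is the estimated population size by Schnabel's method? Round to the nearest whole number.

Σ MᵢCᵢ = 0·272 + 272·389 + 639·554 + 1118·499 + 1502·747 + 2017·1320 = 0 + 105808 + 354006 + 557882 + 1121994 + 2662440 = 4802130
Σ Rᵢ = 0 + 22 + 75 + 115 + 232 + 554 = 998
N̂ = 4802130 / 998 ≈ 4811.8 → 4812

N ≈ 4812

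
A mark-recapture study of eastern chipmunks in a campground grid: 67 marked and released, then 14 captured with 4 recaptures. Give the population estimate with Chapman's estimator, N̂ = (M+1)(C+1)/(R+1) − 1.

N = 203

N̂ = (67+1)(14+1)/(4+1) − 1 = 68·15/5 − 1
= 1020/5 − 1 = 204 − 1 = 203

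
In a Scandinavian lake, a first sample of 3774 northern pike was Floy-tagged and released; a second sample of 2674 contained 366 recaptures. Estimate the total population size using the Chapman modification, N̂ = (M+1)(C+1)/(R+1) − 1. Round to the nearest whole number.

N̂ = (3774+1)(2674+1)/(366+1) − 1 = 3775·2675/367 − 1
= 10098125/367 − 1 ≈ 27515.3 − 1 ≈ 27514.3 → 27514

N ≈ 27,514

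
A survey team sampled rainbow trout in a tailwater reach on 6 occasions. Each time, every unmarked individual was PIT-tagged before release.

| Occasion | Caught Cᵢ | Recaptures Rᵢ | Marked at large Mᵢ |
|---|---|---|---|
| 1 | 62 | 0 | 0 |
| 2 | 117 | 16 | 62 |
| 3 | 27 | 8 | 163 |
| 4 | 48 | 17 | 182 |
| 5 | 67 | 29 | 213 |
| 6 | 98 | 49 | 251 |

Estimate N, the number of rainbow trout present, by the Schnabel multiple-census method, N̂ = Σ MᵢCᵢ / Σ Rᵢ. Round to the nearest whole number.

N ≈ 498

Σ MᵢCᵢ = 0·62 + 62·117 + 163·27 + 182·48 + 213·67 + 251·98 = 0 + 7254 + 4401 + 8736 + 14271 + 24598 = 59260
Σ Rᵢ = 0 + 16 + 8 + 17 + 29 + 49 = 119
N̂ = 59260 / 119 ≈ 498.0 → 498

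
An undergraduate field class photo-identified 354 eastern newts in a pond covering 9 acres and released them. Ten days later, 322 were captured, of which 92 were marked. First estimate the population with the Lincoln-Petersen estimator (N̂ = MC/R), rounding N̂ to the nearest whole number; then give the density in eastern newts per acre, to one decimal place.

density ≈ 137.7 eastern newts per acre

N̂ = 354·322/92 = 113988/92 = 1239
Density = N̂ / area = 1239 / 9 ≈ 137.67 → 137.7 per acre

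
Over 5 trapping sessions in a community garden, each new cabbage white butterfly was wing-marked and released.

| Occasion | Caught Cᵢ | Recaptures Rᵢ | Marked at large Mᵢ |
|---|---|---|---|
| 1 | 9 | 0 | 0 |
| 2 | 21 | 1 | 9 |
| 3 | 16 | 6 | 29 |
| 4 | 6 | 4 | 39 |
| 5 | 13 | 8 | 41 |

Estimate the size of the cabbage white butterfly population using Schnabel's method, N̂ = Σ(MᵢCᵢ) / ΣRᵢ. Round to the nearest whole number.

Σ MᵢCᵢ = 0·9 + 9·21 + 29·16 + 39·6 + 41·13 = 0 + 189 + 464 + 234 + 533 = 1420
Σ Rᵢ = 0 + 1 + 6 + 4 + 8 = 19
N̂ = 1420 / 19 ≈ 74.7 → 75

N ≈ 75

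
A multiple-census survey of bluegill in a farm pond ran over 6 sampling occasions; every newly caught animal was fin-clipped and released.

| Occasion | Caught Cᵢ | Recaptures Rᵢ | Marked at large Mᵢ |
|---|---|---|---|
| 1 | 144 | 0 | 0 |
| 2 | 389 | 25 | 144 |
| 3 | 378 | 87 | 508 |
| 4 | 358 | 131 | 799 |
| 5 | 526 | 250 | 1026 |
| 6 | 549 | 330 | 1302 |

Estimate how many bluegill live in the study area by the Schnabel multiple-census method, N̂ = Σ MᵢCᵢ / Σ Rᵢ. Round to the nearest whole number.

Σ MᵢCᵢ = 0·144 + 144·389 + 508·378 + 799·358 + 1026·526 + 1302·549 = 0 + 56016 + 192024 + 286042 + 539676 + 714798 = 1788556
Σ Rᵢ = 0 + 25 + 87 + 131 + 250 + 330 = 823
N̂ = 1788556 / 823 ≈ 2173.2 → 2173

N ≈ 2173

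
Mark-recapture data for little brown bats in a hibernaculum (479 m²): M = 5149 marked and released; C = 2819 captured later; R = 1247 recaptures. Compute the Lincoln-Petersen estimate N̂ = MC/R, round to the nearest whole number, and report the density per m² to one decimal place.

N̂ = 5149·2819/1247 = 14515031/1247 ≈ 11640.0 → 11640
Density = N̂ / area = 11640 / 479 ≈ 24.30 → 24.3 per m²

density ≈ 24.3 little brown bats per m²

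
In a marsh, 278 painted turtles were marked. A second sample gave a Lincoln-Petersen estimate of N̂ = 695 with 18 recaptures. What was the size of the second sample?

From N = M·C/R: C = N·R / M = 695·18 / 278 = 12510 / 278 = 45.

C = 45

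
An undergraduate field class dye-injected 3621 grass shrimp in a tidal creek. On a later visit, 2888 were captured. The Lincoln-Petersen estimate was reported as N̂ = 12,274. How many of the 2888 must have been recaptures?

From N = M·C/R: R = M·C / N = 3621·2888 / 12274 = 10457448 / 12274 = 852.

R = 852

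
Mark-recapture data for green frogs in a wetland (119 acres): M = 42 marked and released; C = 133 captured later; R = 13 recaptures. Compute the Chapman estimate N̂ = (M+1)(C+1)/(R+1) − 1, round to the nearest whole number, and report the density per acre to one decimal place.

density ≈ 3.5 green frogs per acre

N̂ = 43·134/14 − 1 = 5762/14 − 1 ≈ 410.6 → 411
Density = N̂ / area = 411 / 119 ≈ 3.45 → 3.5 per acre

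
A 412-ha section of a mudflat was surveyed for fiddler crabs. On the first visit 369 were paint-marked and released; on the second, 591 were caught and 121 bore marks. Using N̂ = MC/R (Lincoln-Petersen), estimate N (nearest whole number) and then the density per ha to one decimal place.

density ≈ 4.4 fiddler crabs per ha

N̂ = 369·591/121 = 218079/121 ≈ 1802.3 → 1802
Density = N̂ / area = 1802 / 412 ≈ 4.37 → 4.4 per ha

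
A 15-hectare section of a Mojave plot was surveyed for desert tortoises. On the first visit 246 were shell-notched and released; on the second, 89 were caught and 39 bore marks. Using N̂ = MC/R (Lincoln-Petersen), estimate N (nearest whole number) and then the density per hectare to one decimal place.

N̂ = 246·89/39 = 21894/39 ≈ 561.4 → 561
Density = N̂ / area = 561 / 15 ≈ 37.40 → 37.4 per hectare

density ≈ 37.4 desert tortoises per hectare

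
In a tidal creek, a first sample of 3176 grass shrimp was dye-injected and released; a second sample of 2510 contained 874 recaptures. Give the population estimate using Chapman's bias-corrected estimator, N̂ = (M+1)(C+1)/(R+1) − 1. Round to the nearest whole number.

N̂ = (3176+1)(2510+1)/(874+1) − 1 = 3177·2511/875 − 1
= 7977447/875 − 1 ≈ 9117.1 − 1 ≈ 9116.1 → 9116

N ≈ 9116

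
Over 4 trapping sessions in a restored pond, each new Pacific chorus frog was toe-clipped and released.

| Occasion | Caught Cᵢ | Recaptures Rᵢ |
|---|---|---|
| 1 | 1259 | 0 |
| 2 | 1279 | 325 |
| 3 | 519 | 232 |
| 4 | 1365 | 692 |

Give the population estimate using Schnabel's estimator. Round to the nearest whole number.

Marked at large before each occasion: Mᵢ = Σⱼ<ᵢ (Cⱼ − Rⱼ) → M1=0, M2=1259, M3=2213, M4=2500
Σ MᵢCᵢ = 0·1259 + 1259·1279 + 2213·519 + 2500·1365 = 0 + 1610261 + 1148547 + 3412500 = 6171308
Σ Rᵢ = 0 + 325 + 232 + 692 = 1249
N̂ = 6171308 / 1249 ≈ 4941.0 → 4941

N ≈ 4941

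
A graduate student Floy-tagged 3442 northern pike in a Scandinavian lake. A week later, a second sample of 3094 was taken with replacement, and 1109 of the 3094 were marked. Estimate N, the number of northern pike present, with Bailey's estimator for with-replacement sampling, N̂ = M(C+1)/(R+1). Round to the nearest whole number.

N ≈ 9597

N̂ = 3442·(3094+1)/(1109+1) = 3442·3095/1110 = 10652990/1110 ≈ 9597.3 → 9597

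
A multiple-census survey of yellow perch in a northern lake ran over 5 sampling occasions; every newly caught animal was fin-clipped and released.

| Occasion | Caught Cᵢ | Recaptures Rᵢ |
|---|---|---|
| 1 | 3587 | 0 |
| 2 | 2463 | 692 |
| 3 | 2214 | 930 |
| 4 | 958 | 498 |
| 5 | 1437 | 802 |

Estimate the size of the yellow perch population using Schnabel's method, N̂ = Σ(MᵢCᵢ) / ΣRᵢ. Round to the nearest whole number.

N ≈ 12,754

Marked at large before each occasion: Mᵢ = Σⱼ<ᵢ (Cⱼ − Rⱼ) → M1=0, M2=3587, M3=5358, M4=6642, M5=7102
Σ MᵢCᵢ = 0·3587 + 3587·2463 + 5358·2214 + 6642·958 + 7102·1437 = 0 + 8834781 + 11862612 + 6363036 + 10205574 = 37266003
Σ Rᵢ = 0 + 692 + 930 + 498 + 802 = 2922
N̂ = 37266003 / 2922 ≈ 12753.6 → 12754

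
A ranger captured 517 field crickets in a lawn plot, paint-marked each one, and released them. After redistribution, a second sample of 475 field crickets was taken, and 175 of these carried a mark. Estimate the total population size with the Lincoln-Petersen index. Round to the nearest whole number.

The marked fraction in the recapture sample should equal the marked fraction in the population: 175/475 = 517/N.
N = (517 × 475) / 175 = 245575 / 175 ≈ 1403.3 → 1403

N ≈ 1403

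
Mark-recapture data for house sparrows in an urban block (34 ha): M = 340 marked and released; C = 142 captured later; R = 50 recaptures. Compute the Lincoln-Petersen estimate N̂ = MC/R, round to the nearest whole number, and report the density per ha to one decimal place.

density ≈ 28.4 house sparrows per ha

N̂ = 340·142/50 = 48280/50 ≈ 965.6 → 966
Density = N̂ / area = 966 / 34 ≈ 28.41 → 28.4 per ha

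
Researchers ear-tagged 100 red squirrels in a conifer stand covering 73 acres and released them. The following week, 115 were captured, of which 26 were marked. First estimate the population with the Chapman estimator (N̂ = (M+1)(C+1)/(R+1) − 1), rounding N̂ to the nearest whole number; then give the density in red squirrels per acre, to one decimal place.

density ≈ 5.9 red squirrels per acre

N̂ = 101·116/27 − 1 = 11716/27 − 1 ≈ 432.9 → 433
Density = N̂ / area = 433 / 73 ≈ 5.93 → 5.9 per acre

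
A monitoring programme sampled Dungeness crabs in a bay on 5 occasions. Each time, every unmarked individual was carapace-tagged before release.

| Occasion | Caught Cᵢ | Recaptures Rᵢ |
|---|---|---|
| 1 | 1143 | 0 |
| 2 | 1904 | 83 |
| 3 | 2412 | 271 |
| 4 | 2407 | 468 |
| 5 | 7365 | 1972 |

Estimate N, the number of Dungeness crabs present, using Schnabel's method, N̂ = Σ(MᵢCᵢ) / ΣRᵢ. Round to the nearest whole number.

N ≈ 26,304

Marked at large before each occasion: Mᵢ = Σⱼ<ᵢ (Cⱼ − Rⱼ) → M1=0, M2=1143, M3=2964, M4=5105, M5=7044
Σ MᵢCᵢ = 0·1143 + 1143·1904 + 2964·2412 + 5105·2407 + 7044·7365 = 0 + 2176272 + 7149168 + 12287735 + 51879060 = 73492235
Σ Rᵢ = 0 + 83 + 271 + 468 + 1972 = 2794
N̂ = 73492235 / 2794 ≈ 26303.6 → 26304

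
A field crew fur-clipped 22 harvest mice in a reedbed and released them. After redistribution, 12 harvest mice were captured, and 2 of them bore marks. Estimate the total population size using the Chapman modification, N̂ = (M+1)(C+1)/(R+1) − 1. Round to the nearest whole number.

N ≈ 99

N̂ = (22+1)(12+1)/(2+1) − 1 = 23·13/3 − 1
= 299/3 − 1 ≈ 99.7 − 1 ≈ 98.7 → 99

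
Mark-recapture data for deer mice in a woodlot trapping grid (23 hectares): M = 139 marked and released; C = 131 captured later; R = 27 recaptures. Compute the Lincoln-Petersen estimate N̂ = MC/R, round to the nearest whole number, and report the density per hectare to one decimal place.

N̂ = 139·131/27 = 18209/27 ≈ 674.4 → 674
Density = N̂ / area = 674 / 23 ≈ 29.30 → 29.3 per hectare

density ≈ 29.3 deer mice per hectare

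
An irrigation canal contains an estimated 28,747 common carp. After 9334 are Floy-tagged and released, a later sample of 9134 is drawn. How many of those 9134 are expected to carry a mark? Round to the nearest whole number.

Expected recaptures E[R] = M·C / N.
E[R] = 9334 × 9134 / 28747 = 85256756 / 28747 ≈ 2965.8 → 2966

expected recaptures ≈ 2966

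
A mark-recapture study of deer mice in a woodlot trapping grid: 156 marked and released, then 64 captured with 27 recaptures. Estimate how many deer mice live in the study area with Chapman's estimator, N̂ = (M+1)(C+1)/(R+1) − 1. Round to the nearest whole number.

N ≈ 363

N̂ = (156+1)(64+1)/(27+1) − 1 = 157·65/28 − 1
= 10205/28 − 1 ≈ 364.46 − 1 ≈ 363.46 → 363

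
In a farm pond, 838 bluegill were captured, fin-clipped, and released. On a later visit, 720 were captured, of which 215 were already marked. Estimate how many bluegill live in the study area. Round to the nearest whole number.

N ≈ 2806

N = (838 × 720) / 215 = 603360 / 215 ≈ 2806.3 → 2806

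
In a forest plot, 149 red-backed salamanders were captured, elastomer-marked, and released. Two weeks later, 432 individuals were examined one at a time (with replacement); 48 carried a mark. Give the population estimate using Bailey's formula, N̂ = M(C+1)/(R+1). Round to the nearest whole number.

N ≈ 1317

N̂ = 149·(432+1)/(48+1) = 149·433/49 = 64517/49 ≈ 1316.7 → 1317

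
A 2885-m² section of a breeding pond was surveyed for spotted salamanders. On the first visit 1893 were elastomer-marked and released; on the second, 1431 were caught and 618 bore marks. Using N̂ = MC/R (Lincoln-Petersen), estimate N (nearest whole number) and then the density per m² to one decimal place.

density ≈ 1.5 spotted salamanders per m²

N̂ = 1893·1431/618 = 2708883/618 ≈ 4383.3 → 4383
Density = N̂ / area = 4383 / 2885 ≈ 1.52 → 1.5 per m²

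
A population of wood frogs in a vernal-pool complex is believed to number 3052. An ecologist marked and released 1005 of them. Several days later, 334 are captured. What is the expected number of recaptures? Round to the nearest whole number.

The marked fraction of the population is 1005/3052, so in a sample of 334 expect C·(M/N) marked.
E[R] = 1005 × 334 / 3052 = 335670 / 3052 ≈ 110.0 → 110

expected recaptures ≈ 110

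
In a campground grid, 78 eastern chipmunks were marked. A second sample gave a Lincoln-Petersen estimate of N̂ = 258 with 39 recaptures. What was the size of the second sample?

From N = M·C/R: C = N·R / M = 258·39 / 78 = 10062 / 78 = 129.

C = 129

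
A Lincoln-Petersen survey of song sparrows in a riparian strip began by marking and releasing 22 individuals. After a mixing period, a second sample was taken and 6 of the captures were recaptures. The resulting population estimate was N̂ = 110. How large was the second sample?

From N = M·C/R: C = N·R / M = 110·6 / 22 = 660 / 22 = 30.

C = 30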